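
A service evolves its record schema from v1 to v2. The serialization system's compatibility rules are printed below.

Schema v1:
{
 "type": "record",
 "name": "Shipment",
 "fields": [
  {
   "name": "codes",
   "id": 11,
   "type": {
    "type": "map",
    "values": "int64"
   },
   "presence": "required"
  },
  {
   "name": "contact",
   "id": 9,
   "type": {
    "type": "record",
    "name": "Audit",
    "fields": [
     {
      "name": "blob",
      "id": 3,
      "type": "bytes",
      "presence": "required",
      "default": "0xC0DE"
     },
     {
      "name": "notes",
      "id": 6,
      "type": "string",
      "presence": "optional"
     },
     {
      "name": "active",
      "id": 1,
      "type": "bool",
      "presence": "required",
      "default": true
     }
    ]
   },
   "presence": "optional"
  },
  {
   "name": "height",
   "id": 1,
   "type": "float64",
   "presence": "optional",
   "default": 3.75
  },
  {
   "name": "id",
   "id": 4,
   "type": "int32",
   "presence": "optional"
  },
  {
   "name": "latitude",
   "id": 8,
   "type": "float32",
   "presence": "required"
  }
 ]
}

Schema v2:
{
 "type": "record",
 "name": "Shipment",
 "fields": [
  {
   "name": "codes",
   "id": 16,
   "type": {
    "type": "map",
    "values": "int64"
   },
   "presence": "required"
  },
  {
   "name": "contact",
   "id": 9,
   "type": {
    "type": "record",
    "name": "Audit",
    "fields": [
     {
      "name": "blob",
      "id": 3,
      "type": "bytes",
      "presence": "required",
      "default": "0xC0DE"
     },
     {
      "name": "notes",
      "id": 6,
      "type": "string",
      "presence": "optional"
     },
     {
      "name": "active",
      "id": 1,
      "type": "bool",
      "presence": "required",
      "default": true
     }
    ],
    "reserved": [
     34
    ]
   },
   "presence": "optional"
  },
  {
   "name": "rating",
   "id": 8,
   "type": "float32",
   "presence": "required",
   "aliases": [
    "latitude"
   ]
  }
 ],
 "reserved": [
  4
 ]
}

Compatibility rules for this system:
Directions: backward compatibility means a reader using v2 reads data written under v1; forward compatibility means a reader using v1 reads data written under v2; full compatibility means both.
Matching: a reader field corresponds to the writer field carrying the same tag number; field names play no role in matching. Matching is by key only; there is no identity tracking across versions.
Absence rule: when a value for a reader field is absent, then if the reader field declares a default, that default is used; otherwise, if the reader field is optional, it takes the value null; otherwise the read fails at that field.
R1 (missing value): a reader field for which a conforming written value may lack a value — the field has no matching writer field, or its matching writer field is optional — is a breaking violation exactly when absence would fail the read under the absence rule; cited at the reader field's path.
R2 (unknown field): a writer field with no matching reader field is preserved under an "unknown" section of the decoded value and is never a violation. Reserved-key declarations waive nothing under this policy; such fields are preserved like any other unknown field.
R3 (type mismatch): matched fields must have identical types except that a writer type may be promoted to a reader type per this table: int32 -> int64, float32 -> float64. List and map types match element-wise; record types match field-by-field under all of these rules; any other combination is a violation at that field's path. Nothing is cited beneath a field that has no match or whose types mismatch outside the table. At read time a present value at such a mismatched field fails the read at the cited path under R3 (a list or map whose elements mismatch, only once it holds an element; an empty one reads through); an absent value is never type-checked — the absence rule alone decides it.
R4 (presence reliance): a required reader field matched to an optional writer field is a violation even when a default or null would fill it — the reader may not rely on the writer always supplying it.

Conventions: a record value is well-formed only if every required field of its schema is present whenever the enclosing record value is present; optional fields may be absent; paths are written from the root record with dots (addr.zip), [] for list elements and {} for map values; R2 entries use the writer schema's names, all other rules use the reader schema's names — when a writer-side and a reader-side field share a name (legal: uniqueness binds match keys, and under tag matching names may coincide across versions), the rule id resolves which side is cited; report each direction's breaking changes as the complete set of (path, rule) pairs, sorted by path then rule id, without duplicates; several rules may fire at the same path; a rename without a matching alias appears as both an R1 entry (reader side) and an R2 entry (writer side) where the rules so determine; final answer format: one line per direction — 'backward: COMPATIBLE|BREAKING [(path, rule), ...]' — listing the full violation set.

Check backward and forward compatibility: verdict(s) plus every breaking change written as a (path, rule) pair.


each type pair in Shipment: writer, then reader
backward pass over Shipment, reader schema v2, writer schema v1:
  no writer field matches reader codes
  writer optional, Audit -> Audit: reader contact maps from writer contact
  writer required, float32 -> float32: reader rating maps from writer latitude
  writer codes: unknown to reader
  writer height: unknown to reader
  writer id: unknown to reader
  writer required, bytes -> bytes: reader contact.blob maps from writer contact.blob
  writer optional, string -> string: reader contact.notes maps from writer contact.notes
  writer required, bool -> bool: reader contact.active maps from writer contact.active
  rule R1 violated at codes
  => 1 violation(s): backward is BREAKING for Shipment
forward pass over Shipment, reader schema v1, writer schema v2:
  no writer field matches reader codes
  writer optional, Audit -> Audit: reader contact maps from writer contact
  no writer field matches reader height
  no writer field matches reader id
  writer required, float32 -> float32: reader latitude maps from writer rating
  writer codes: unknown to reader
  writer required, bytes -> bytes: reader contact.blob maps from writer contact.blob
  writer optional, string -> string: reader contact.notes maps from writer contact.notes
  writer required, bool -> bool: reader contact.active maps from writer contact.active
  rule R1 violated at codes
  => 1 violation(s): forward is BREAKING for Shipment

backward: BREAKING [(codes, R1)]; forward: BREAKING [(codes, R1)]


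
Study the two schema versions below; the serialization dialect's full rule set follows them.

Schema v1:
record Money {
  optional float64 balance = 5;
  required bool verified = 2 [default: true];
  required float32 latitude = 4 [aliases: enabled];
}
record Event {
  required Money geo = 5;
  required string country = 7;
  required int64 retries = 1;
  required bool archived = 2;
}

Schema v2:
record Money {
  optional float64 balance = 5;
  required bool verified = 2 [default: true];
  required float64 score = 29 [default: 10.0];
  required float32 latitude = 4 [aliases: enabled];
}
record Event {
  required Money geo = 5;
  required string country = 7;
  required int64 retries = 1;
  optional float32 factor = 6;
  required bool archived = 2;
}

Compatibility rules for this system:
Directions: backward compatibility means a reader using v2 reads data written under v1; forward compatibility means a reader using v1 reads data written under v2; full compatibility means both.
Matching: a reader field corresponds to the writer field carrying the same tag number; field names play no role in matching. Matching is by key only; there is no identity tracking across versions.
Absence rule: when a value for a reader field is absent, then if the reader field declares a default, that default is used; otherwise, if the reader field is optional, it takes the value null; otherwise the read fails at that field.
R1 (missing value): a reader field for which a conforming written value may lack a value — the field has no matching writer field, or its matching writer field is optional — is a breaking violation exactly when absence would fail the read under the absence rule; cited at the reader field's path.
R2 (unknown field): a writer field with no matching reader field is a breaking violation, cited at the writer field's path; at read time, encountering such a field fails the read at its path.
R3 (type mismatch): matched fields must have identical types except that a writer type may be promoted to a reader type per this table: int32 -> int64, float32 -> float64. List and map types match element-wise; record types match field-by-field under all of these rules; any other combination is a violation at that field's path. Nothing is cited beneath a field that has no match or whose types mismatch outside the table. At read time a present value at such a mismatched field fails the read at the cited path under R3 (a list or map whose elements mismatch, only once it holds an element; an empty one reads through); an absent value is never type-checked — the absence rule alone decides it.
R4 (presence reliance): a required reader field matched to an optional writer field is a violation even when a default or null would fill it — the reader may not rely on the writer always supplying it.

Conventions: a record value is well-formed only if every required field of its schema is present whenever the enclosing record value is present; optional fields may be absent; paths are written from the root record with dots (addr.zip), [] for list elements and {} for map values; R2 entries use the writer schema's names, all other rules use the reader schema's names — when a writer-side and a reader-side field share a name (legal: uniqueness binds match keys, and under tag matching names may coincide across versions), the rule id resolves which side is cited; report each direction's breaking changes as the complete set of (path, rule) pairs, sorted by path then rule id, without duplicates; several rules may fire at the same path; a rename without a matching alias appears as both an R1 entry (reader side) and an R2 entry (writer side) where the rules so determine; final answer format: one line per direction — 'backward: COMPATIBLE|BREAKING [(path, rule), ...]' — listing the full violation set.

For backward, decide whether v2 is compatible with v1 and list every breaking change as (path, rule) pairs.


backward: COMPATIBLE []

each type pair in Event: writer, then reader
backward pass over Event, reader schema v2, writer schema v1:
  geo: paired with writer geo (Money -> Money; writer required)
  country: paired with writer country (string -> string; writer required)
  retries: paired with writer retries (int64 -> int64; writer required)
  factor has no writer counterpart
  archived: paired with writer archived (bool -> bool; writer required)
  geo.balance: paired with writer geo.balance (float64 -> float64; writer optional)
  geo.verified: paired with writer geo.verified (bool -> bool; writer required)
  geo.score has no writer counterpart
  geo.latitude: paired with writer geo.latitude (float32 -> float32; writer required)
  => backward verdict for Event: COMPATIBLE, no violations
the rest of the Event diff is inert for this question:
  added field score to record Money: required float64, tag 29, default 10.0 (in v2 it sits immediately before latitude) -> fires only in the forward direction of Event, which is not asked here
  added field factor to record Event: optional float32, tag 6 (in v2 it sits immediately before archived) -> fires only in the forward direction of Event, which is not asked here


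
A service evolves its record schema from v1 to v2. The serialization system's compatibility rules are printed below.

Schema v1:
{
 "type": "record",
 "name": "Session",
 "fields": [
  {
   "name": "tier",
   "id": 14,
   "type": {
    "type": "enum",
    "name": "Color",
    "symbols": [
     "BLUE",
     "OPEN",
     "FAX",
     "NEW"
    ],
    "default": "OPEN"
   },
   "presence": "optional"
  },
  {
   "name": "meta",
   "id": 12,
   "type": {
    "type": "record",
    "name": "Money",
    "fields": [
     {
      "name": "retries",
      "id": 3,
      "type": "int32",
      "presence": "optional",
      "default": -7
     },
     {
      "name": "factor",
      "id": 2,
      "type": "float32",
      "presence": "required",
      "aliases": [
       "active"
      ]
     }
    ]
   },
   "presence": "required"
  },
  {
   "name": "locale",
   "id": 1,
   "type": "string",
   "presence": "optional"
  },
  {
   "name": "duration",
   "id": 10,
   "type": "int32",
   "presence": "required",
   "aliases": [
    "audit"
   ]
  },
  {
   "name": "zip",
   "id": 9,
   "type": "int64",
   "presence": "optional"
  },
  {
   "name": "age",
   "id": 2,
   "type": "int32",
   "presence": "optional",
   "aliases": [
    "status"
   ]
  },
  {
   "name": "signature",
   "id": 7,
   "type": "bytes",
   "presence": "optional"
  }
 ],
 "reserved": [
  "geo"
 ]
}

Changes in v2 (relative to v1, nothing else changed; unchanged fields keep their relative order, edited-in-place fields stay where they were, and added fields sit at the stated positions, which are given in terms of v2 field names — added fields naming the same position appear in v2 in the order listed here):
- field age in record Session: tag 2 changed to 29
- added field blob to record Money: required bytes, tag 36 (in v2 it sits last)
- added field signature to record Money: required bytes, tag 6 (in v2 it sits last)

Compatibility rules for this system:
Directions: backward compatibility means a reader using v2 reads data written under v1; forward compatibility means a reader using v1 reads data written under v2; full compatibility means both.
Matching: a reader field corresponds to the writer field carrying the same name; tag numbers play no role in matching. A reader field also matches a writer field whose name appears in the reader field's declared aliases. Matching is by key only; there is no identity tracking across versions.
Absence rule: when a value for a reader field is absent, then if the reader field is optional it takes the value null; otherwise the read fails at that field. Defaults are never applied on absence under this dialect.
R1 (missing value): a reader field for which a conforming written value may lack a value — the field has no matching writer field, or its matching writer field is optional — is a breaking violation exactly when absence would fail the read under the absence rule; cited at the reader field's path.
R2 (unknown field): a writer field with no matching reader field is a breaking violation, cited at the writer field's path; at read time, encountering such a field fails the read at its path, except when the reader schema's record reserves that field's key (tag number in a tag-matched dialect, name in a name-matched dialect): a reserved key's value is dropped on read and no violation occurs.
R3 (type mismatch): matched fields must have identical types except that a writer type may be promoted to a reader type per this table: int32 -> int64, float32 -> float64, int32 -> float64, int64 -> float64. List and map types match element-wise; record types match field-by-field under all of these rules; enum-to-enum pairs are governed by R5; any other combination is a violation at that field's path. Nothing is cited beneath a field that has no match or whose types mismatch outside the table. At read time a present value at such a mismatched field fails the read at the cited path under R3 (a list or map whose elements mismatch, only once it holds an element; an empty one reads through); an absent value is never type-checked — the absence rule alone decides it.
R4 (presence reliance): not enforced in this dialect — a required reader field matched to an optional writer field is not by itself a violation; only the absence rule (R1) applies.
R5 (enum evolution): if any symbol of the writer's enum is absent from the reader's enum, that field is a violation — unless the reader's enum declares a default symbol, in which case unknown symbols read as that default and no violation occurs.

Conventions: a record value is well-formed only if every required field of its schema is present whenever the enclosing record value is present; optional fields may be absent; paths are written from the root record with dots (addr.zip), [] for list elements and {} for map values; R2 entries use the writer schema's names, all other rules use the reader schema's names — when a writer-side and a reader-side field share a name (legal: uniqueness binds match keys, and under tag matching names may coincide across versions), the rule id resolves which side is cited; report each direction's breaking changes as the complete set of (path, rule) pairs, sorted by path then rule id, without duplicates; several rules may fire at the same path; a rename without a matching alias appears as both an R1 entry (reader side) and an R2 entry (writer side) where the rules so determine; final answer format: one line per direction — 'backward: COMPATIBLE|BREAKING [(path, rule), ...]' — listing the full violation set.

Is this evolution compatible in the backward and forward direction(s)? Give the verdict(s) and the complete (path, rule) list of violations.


each type pair in Session: writer, then reader
backward analysis of Session with v2 as reader and v1 as writer:
  tier: paired with writer tier (Color -> Color; writer optional)
  meta: paired with writer meta (Money -> Money; writer required)
  locale: paired with writer locale (string -> string; writer optional)
  duration: paired with writer duration (int32 -> int32; writer required)
  zip: paired with writer zip (int64 -> int64; writer optional)
  age: paired with writer age (int32 -> int32; writer optional)
  signature: paired with writer signature (bytes -> bytes; writer optional)
  meta.retries: paired with writer meta.retries (int32 -> int32; writer optional)
  meta.factor: paired with writer meta.factor (float32 -> float32; writer required)
  meta.blob: no writer match
  meta.signature: no writer match
  violation R1 at meta.blob
  violation R1 at meta.signature
  => backward: BREAKING (2)
forward analysis of Session with v1 as reader and v2 as writer:
  tier: paired with writer tier (Color -> Color; writer optional)
  meta: paired with writer meta (Money -> Money; writer required)
  locale: paired with writer locale (string -> string; writer optional)
  duration: paired with writer duration (int32 -> int32; writer required)
  zip: paired with writer zip (int64 -> int64; writer optional)
  age: paired with writer age (int32 -> int32; writer optional)
  signature: paired with writer signature (bytes -> bytes; writer optional)
  meta.retries: paired with writer meta.retries (int32 -> int32; writer optional)
  meta.factor: paired with writer meta.factor (float32 -> float32; writer required)
  leftover writer field: meta.blob
  leftover writer field: meta.signature
  violation R2 at meta.blob
  violation R2 at meta.signature
  => forward: BREAKING (2)

backward: BREAKING [(meta.blob, R1), (meta.signature, R1)]; forward: BREAKING [(meta.blob, R2), (meta.signature, R2)]


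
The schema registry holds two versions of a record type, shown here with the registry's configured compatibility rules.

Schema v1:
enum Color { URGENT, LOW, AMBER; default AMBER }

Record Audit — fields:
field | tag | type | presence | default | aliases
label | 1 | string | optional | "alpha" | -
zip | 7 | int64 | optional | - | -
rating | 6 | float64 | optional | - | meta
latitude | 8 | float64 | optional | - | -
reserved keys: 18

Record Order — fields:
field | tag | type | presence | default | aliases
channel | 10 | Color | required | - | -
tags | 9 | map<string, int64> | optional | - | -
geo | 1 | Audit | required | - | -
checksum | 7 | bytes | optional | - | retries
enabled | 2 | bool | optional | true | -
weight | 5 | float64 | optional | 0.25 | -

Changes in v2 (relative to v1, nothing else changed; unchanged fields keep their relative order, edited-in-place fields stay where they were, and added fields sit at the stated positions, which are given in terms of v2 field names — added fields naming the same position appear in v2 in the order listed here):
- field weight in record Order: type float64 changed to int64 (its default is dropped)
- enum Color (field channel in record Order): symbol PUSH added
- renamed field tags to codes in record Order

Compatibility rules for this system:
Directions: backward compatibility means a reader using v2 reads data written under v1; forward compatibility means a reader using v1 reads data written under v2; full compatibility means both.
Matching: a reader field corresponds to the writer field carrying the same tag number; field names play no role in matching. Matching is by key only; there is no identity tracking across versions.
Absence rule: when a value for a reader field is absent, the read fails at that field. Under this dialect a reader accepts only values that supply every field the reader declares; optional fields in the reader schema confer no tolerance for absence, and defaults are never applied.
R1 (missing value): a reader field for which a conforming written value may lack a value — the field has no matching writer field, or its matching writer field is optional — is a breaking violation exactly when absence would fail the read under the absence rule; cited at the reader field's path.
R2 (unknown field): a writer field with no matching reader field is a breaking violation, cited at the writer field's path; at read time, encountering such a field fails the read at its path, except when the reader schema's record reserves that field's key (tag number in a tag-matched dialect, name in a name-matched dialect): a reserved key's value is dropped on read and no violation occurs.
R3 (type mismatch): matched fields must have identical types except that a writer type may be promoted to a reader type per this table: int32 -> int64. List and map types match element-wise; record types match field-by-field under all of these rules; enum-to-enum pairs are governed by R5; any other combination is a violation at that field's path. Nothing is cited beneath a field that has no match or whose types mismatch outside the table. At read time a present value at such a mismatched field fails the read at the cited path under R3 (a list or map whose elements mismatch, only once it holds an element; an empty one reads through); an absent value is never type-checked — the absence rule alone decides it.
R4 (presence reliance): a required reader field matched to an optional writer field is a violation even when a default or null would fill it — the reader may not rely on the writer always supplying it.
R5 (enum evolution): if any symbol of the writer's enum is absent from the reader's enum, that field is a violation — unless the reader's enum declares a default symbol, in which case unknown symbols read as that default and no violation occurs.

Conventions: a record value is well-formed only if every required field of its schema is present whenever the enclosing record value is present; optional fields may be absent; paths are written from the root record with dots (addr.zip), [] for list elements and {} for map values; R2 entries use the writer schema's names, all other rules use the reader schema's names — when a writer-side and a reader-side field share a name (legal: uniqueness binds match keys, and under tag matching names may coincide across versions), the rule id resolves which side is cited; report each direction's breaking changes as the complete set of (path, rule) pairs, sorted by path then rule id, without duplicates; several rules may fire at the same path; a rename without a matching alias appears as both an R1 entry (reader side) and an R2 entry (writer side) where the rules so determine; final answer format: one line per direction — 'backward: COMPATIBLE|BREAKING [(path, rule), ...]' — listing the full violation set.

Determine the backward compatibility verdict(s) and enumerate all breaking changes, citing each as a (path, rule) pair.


in Order below, arrows point writer -> reader
backward analysis of Order with v2 as reader and v1 as writer:
  writer required, Color -> Color: reader channel maps from writer channel
  writer optional, map<string, int64> -> map<string, int64>: reader codes maps from writer tags
  writer required, Audit -> Audit: reader geo maps from writer geo
  writer optional, bytes -> bytes: reader checksum maps from writer checksum
  writer optional, bool -> bool: reader enabled maps from writer enabled
  writer optional, float64 -> int64: reader weight maps from writer weight
  writer optional, string -> string: reader geo.label maps from writer geo.label
  writer optional, int64 -> int64: reader geo.zip maps from writer geo.zip
  writer optional, float64 -> float64: reader geo.rating maps from writer geo.rating
  writer optional, float64 -> float64: reader geo.latitude maps from writer geo.latitude
  violation R1 at checksum
  violation R1 at codes
  violation R1 at enabled
  violation R1 at geo.label
  violation R1 at geo.latitude
  violation R1 at geo.rating
  violation R1 at geo.zip
  violation R1 at weight
  violation R3 at weight
  backward on Order therefore BREAKING (9)
the other Order changes do not affect what is asked:
  enum Color (field channel in record Order): symbol PUSH added -> inert for the asked Order verdict: nothing fires

backward: BREAKING [(checksum, R1), (codes, R1), (enabled, R1), (geo.label, R1), (geo.latitude, R1), (geo.rating, R1), (geo.zip, R1), (weight, R1), (weight, R3)]


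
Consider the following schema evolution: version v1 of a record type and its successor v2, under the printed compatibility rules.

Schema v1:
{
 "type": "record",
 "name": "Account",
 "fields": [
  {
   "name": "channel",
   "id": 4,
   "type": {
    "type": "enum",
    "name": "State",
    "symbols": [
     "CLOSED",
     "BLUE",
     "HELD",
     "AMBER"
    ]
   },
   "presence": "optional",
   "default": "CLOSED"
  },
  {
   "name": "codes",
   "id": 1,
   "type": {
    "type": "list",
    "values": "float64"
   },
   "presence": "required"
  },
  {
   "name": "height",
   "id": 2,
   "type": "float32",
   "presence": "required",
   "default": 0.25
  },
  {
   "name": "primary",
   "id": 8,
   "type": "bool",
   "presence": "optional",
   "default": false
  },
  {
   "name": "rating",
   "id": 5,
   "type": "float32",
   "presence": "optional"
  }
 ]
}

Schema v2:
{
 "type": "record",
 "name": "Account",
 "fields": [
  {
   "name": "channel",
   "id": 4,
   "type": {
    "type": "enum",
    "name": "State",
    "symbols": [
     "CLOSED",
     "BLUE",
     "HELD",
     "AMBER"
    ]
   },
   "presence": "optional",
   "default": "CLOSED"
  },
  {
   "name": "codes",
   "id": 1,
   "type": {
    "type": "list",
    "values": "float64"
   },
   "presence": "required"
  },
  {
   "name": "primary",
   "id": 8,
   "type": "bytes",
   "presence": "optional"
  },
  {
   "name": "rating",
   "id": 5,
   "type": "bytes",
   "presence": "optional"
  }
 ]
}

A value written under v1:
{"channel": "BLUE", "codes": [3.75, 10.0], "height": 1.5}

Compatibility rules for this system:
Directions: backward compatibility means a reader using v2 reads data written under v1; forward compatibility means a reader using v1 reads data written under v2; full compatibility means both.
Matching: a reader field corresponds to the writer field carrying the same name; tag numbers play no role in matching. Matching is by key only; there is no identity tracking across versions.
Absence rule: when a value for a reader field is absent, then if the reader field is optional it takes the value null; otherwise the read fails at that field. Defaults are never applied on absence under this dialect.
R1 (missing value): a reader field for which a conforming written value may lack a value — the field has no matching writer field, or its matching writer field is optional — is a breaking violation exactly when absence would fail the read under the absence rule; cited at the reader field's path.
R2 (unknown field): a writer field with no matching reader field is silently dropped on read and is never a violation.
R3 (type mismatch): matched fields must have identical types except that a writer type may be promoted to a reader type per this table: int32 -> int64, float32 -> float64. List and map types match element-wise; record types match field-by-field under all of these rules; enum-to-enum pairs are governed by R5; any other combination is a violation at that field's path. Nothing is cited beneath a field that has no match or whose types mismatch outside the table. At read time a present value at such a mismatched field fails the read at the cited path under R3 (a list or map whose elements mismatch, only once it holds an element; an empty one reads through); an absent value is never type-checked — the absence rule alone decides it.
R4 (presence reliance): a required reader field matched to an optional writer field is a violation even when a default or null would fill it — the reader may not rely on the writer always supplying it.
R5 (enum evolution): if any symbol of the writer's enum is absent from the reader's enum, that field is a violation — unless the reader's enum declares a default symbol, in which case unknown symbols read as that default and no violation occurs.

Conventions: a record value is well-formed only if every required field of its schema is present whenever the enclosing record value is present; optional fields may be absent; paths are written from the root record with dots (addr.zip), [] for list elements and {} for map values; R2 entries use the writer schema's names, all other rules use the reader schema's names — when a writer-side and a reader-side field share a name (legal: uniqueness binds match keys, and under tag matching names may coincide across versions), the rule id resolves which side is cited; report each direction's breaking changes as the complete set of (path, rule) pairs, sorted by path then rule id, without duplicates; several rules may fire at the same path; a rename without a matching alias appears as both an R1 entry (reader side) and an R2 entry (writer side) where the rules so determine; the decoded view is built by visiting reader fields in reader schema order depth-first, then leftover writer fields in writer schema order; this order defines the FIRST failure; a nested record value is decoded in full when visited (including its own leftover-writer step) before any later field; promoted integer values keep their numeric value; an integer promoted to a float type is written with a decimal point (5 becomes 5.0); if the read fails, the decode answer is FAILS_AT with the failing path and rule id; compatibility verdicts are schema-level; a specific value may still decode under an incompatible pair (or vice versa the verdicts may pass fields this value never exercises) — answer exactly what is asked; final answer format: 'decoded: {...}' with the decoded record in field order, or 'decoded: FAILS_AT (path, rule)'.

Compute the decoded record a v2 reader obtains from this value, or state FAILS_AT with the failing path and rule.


in Account below, arrows point writer -> reader
decoding the Account value with the v2 reader:
  channel := "BLUE"
  codes := [3.75, 10.0]
  primary := null (absent, optional -> null)
  rating := null (absent, optional -> null)
  writer height: unknown -> dropped
  => decoded: {"channel": "BLUE", "codes": [3.75, 10.0], "primary": null, "rating": null}
checking off the Account differences that do not matter here:
  field rating in record Account: type float32 changed to bytes -> shifts the Account verdicts, not this decode
  field primary in record Account: type bool changed to bytes (its default is dropped) -> shifts the Account verdicts, not this decode

decoded: {"channel": "BLUE", "codes": [3.75, 10.0], "primary": null, "rating": null}


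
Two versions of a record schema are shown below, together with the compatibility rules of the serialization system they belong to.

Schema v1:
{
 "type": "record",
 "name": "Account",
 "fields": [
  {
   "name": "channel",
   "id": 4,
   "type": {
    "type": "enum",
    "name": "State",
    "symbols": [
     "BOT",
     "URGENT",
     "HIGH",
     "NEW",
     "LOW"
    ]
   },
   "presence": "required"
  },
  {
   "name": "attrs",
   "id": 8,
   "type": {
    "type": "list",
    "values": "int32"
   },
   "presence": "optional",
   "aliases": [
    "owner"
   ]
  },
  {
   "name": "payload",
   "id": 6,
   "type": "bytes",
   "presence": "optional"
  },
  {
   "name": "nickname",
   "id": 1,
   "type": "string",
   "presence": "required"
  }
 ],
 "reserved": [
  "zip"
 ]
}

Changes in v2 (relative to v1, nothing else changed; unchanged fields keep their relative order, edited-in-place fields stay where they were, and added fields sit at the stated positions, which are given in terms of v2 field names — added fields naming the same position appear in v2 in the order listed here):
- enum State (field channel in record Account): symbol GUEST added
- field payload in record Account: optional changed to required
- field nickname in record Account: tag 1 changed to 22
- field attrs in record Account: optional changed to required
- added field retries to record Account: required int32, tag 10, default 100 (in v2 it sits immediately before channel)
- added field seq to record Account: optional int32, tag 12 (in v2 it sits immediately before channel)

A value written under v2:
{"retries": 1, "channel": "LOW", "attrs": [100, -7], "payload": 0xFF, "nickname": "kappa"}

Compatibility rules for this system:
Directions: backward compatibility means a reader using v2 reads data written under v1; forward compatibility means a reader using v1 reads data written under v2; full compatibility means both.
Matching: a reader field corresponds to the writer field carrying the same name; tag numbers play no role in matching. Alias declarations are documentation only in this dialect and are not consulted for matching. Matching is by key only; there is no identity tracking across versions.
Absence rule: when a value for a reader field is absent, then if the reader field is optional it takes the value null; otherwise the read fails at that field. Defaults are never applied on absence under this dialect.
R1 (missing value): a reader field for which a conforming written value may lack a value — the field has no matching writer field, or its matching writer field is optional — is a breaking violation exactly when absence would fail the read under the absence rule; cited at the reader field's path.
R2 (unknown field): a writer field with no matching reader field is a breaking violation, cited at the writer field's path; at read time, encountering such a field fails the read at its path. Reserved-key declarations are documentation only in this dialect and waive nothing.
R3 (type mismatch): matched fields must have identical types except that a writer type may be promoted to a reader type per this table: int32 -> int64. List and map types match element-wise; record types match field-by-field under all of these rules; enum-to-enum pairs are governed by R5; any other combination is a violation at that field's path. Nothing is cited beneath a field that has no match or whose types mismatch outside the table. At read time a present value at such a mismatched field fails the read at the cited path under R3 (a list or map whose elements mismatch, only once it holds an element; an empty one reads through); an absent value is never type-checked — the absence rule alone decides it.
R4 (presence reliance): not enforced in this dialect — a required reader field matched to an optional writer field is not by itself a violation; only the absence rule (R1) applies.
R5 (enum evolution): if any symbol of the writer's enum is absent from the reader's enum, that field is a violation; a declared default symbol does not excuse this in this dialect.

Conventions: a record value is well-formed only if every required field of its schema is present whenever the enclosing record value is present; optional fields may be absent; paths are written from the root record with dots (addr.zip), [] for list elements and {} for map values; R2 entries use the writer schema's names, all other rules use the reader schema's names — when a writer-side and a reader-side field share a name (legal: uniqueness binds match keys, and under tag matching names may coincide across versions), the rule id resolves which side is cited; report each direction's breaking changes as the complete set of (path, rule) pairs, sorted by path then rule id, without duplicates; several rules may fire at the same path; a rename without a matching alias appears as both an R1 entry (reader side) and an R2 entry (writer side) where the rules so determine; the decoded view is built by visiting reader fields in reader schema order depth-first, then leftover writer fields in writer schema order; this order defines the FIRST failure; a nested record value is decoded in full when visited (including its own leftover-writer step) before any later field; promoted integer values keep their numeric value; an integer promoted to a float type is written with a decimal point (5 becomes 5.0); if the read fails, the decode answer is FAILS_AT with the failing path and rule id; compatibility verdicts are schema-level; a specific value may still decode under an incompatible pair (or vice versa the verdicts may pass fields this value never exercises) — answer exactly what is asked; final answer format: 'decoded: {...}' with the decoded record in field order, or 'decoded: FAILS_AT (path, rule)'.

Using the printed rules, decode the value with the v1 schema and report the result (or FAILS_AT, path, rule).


decoded: FAILS_AT (retries, R2)

arrows below run writer -> reader for Account
migrating the Account value to v1:
  channel := "LOW"
  attrs := [100, -7]
  payload := 0xFF
  nickname := "kappa"
  read fails at retries under R2 (unknown field)
  => FAILS_AT (retries, R2)
the other Account changes do not affect what is asked:
  enum State (field channel in record Account): symbol GUEST added -> affects the rule determinations only; this particular Account value decodes identically
  field payload in record Account: optional changed to required -> affects the rule determinations only; this particular Account value decodes identically
  field nickname in record Account: tag 1 changed to 22 -> no rule fires on it and the decoded Account view is identical with or without it
  field attrs in record Account: optional changed to required -> affects the rule determinations only; this particular Account value decodes identically
  added field seq to record Account: optional int32, tag 12 (in v2 it sits immediately before channel) -> affects the rule determinations only; this particular Account value decodes identically


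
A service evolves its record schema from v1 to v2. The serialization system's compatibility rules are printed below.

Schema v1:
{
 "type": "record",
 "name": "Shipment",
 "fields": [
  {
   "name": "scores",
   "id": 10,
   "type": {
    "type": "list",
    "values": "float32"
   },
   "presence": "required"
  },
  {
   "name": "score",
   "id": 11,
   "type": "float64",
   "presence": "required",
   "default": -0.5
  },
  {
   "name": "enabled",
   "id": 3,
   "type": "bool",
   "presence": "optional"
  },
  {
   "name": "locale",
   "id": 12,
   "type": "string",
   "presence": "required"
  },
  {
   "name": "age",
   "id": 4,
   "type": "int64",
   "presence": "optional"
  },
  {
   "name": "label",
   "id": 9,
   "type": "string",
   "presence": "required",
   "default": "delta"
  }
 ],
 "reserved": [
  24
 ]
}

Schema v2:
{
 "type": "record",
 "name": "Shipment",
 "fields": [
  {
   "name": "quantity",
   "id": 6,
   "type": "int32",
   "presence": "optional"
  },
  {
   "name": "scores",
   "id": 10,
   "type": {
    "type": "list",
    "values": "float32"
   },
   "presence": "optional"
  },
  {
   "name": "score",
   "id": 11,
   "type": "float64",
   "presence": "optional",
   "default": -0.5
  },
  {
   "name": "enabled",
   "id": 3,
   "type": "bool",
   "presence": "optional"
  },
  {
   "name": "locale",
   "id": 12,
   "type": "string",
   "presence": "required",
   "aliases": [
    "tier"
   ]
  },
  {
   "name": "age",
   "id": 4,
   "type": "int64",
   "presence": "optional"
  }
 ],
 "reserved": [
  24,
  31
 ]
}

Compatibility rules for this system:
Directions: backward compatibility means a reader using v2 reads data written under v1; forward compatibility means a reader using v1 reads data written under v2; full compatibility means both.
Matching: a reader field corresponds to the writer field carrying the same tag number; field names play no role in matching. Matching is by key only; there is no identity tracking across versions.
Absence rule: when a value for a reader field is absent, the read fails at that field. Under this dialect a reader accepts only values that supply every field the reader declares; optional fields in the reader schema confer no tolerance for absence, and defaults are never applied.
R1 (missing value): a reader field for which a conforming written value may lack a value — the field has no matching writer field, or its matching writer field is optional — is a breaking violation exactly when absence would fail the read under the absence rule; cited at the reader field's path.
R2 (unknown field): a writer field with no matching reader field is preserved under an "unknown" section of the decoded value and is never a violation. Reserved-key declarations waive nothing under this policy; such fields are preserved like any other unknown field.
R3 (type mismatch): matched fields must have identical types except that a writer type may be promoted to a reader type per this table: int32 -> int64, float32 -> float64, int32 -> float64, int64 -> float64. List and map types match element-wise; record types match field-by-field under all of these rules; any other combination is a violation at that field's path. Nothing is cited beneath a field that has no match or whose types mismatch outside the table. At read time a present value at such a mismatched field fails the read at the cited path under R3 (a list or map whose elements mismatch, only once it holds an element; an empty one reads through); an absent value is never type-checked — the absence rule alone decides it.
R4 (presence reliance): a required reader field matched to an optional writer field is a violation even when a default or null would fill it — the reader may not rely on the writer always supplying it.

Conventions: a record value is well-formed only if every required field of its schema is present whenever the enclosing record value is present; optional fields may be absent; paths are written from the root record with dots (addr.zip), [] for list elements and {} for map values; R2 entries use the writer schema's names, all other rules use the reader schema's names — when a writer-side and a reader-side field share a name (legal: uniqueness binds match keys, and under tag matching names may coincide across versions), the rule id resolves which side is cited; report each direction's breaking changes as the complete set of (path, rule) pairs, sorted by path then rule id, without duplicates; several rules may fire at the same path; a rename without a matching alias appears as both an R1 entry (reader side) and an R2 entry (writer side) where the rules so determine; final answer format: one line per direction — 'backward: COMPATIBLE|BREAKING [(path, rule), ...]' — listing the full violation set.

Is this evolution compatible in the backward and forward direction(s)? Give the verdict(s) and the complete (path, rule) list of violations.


backward: BREAKING [(age, R1), (enabled, R1), (quantity, R1)]; forward: BREAKING [(age, R1), (enabled, R1), (label, R1), (score, R1), (score, R4), (scores, R1), (scores, R4)]

arrows below run writer -> reader for Shipment
backward for Shipment (reader v2, writer v1):
  quantity: no writer-side match
  scores: paired with writer scores (list<float32> -> list<float32>; writer required)
  score: paired with writer score (float64 -> float64; writer required)
  enabled: paired with writer enabled (bool -> bool; writer optional)
  locale: paired with writer locale (string -> string; writer required)
  age: paired with writer age (int64 -> int64; writer optional)
  leftover writer field: label
  violation R1 at age
  violation R1 at enabled
  violation R1 at quantity
  => 3 violation(s): backward is BREAKING for Shipment
forward for Shipment (reader v1, writer v2):
  scores: paired with writer scores (list<float32> -> list<float32>; writer optional)
  score: paired with writer score (float64 -> float64; writer optional)
  enabled: paired with writer enabled (bool -> bool; writer optional)
  locale: paired with writer locale (string -> string; writer required)
  age: paired with writer age (int64 -> int64; writer optional)
  label: no writer-side match
  leftover writer field: quantity
  violation R1 at age
  violation R1 at enabled
  violation R1 at label
  violation R1 at score
  violation R4 at score
  violation R1 at scores
  violation R4 at scores
  => 7 violation(s): forward is BREAKING for Shipment
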